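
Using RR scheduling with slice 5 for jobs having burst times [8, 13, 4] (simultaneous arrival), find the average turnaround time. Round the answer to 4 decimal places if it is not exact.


Time quantum = 5
Execution trace:
  J1 runs 5 units, time = 5
  J2 runs 5 units, time = 10
  J3 runs 4 units, time = 14
  J1 runs 3 units, time = 17
  J2 runs 5 units, time = 22
  J2 runs 3 units, time = 25
Finish times: [17, 25, 14]
Average turnaround = 56/3 = 18.6667

18.6667


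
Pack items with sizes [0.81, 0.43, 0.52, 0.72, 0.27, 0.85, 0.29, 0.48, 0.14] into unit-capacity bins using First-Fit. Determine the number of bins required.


Place items sequentially using First-Fit:
  Item 0.81 -> new Bin 1
  Item 0.43 -> new Bin 2
  Item 0.52 -> Bin 2 (now 0.95)
  Item 0.72 -> new Bin 3
  Item 0.27 -> Bin 3 (now 0.99)
  Item 0.85 -> new Bin 4
  Item 0.29 -> new Bin 5
  Item 0.48 -> Bin 5 (now 0.77)
  Item 0.14 -> Bin 1 (now 0.95)
Total bins used = 5

5


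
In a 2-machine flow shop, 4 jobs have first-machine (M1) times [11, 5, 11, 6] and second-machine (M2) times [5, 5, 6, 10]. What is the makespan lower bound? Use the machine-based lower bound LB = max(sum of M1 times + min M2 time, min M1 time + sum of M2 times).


LB1 = sum(M1 times) + min(M2 times) = 33 + 5 = 38
LB2 = min(M1 times) + sum(M2 times) = 5 + 26 = 31
Lower bound = max(LB1, LB2) = max(38, 31) = 38

38


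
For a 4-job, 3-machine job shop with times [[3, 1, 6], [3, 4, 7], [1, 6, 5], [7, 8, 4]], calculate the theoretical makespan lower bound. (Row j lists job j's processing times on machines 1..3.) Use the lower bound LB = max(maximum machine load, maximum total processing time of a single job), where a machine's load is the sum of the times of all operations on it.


Machine loads:
  Machine 1: 3 + 3 + 1 + 7 = 14
  Machine 2: 1 + 4 + 6 + 8 = 19
  Machine 3: 6 + 7 + 5 + 4 = 22
Max machine load = 22
Job totals:
  Job 1: 10
  Job 2: 14
  Job 3: 12
  Job 4: 19
Max job total = 19
Lower bound = max(22, 19) = 22

22


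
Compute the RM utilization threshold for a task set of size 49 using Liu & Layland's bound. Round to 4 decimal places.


Compute 2^(1/49) = 1.0142463870
Subtract 1: 1.0142463870 - 1 = 0.0142463870
Multiply by n: 49 * 0.0142463870 = 0.6980729630
Round to 4 dp: 0.6981

0.6981


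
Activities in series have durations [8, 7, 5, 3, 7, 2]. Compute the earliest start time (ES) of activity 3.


Activity 3 starts after activities 1 through 2 complete.
Predecessor durations: [8, 7]
ES = 8 + 7 = 15

15


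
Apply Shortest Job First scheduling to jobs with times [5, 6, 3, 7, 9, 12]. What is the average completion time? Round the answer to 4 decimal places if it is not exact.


SJF order (ascending): [3, 5, 6, 7, 9, 12]
Completion times:
  Job 1: burst=3, C=3
  Job 2: burst=5, C=8
  Job 3: burst=6, C=14
  Job 4: burst=7, C=21
  Job 5: burst=9, C=30
  Job 6: burst=12, C=42
Average completion = 118/6 = 19.6667

19.6667


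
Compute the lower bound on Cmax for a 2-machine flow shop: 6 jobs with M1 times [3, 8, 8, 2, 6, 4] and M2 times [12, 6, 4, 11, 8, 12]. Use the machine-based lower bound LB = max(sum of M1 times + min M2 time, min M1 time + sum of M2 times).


LB1 = sum(M1 times) + min(M2 times) = 31 + 4 = 35
LB2 = min(M1 times) + sum(M2 times) = 2 + 53 = 55
Lower bound = max(LB1, LB2) = max(35, 55) = 55

55


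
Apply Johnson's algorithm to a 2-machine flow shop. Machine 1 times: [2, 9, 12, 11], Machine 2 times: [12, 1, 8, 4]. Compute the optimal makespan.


Apply Johnson's rule:
  Group 1 (a <= b): [(1, 2, 12)]
  Group 2 (a > b): [(3, 12, 8), (4, 11, 4), (2, 9, 1)]
Optimal job order: [1, 3, 4, 2]
Schedule:
  Job 1: M1 done at 2, M2 done at 14
  Job 3: M1 done at 14, M2 done at 22
  Job 4: M1 done at 25, M2 done at 29
  Job 2: M1 done at 34, M2 done at 35
Makespan = 35

35


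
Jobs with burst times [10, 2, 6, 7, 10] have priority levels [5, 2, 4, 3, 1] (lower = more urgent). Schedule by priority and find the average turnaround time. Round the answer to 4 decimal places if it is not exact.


Sort by priority (ascending = highest first):
Order: [(1, 10), (2, 2), (3, 7), (4, 6), (5, 10)]
Completion times:
  Priority 1, burst=10, C=10
  Priority 2, burst=2, C=12
  Priority 3, burst=7, C=19
  Priority 4, burst=6, C=25
  Priority 5, burst=10, C=35
Average turnaround = 101/5 = 20.2

20.2


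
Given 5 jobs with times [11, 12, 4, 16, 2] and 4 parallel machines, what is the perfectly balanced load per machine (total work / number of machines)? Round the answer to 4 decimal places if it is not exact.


Total processing time = 11 + 12 + 4 + 16 + 2 = 45
Number of machines = 4
Ideal balanced load = 45 / 4 = 11.25

11.25


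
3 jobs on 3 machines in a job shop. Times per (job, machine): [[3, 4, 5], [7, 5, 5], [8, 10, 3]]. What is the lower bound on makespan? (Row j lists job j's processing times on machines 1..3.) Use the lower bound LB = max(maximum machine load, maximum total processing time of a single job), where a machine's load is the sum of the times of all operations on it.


Machine loads:
  Machine 1: 3 + 7 + 8 = 18
  Machine 2: 4 + 5 + 10 = 19
  Machine 3: 5 + 5 + 3 = 13
Max machine load = 19
Job totals:
  Job 1: 12
  Job 2: 17
  Job 3: 21
Max job total = 21
Lower bound = max(19, 21) = 21

21


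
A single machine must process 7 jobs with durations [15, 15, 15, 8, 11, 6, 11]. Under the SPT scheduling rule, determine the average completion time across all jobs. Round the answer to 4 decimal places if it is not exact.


Sort jobs by processing time (SPT order): [6, 8, 11, 11, 15, 15, 15]
Compute completion times sequentially:
  Job 1: processing = 6, completes at 6
  Job 2: processing = 8, completes at 14
  Job 3: processing = 11, completes at 25
  Job 4: processing = 11, completes at 36
  Job 5: processing = 15, completes at 51
  Job 6: processing = 15, completes at 66
  Job 7: processing = 15, completes at 81
Sum of completion times = 279
Average completion time = 279/7 = 39.8571

39.8571


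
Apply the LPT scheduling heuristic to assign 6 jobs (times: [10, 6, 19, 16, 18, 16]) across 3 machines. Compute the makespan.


Sort jobs in decreasing order (LPT): [19, 18, 16, 16, 10, 6]
Assign each job to the least loaded machine:
  Machine 1: jobs [19, 6], load = 25
  Machine 2: jobs [18, 10], load = 28
  Machine 3: jobs [16, 16], load = 32
Makespan = max load = 32

32


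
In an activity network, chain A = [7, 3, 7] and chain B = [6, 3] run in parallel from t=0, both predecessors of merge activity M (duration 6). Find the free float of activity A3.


ES(A3) = sum of predecessors on chain A = 10
EF(A3) = ES + duration = 10 + 7 = 17
Successor of A3 is M. ES(M) = max(sum(A), sum(B)) = max(17, 9) = 17
Free float = ES(successor) - EF(current) = 17 - 17 = 0

0


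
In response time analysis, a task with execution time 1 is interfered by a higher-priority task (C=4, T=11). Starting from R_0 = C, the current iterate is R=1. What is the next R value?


R_next = C + ceil(R_prev / T_hp) * C_hp
ceil(1 / 11) = ceil(0.0909) = 1
Interference = 1 * 4 = 4
R_next = 1 + 4 = 5

5


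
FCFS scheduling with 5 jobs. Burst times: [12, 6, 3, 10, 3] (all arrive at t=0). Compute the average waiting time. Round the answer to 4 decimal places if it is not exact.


FCFS order (as given): [12, 6, 3, 10, 3]
Waiting times:
  Job 1: wait = 0
  Job 2: wait = 12
  Job 3: wait = 18
  Job 4: wait = 21
  Job 5: wait = 31
Sum of waiting times = 82
Average waiting time = 82/5 = 16.4

16.4


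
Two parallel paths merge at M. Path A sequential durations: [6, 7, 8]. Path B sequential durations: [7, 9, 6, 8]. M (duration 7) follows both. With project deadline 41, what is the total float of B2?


Forward pass: ES(B2) = sum of predecessors on chain B = 7
EF = ES + duration = 7 + 9 = 16
Backward pass: LF(M) = deadline = 41; LS(M) = 41 - 7 = 34
LF(B2) = LS(M) - sum(successors on chain B) = 34 - 14 = 20
LS = LF - duration = 20 - 9 = 11
Total float = LS - ES = 11 - 7 = 4

4


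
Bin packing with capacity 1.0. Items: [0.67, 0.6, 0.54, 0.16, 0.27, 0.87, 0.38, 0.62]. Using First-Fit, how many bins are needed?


Place items sequentially using First-Fit:
  Item 0.67 -> new Bin 1
  Item 0.6 -> new Bin 2
  Item 0.54 -> new Bin 3
  Item 0.16 -> Bin 1 (now 0.83)
  Item 0.27 -> Bin 2 (now 0.87)
  Item 0.87 -> new Bin 4
  Item 0.38 -> Bin 3 (now 0.92)
  Item 0.62 -> new Bin 5
Total bins used = 5

5


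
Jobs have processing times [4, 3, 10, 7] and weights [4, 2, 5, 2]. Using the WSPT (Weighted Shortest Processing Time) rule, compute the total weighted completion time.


Compute p/w ratios and sort ascending (WSPT): [(4, 4), (3, 2), (10, 5), (7, 2)]
Compute weighted completion times:
  Job (p=4,w=4): C=4, w*C=4*4=16
  Job (p=3,w=2): C=7, w*C=2*7=14
  Job (p=10,w=5): C=17, w*C=5*17=85
  Job (p=7,w=2): C=24, w*C=2*24=48
Total weighted completion time = 163

163


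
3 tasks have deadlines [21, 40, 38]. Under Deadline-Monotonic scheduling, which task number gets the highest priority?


Sort tasks by relative deadline (ascending):
  Task 1: deadline = 21
  Task 3: deadline = 38
  Task 2: deadline = 40
Priority order (highest first): [1, 3, 2]
Highest priority task = 1

1


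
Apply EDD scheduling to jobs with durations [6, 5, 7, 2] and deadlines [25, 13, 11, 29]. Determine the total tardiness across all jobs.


Sort by due date (EDD order): [(7, 11), (5, 13), (6, 25), (2, 29)]
Compute completion times and tardiness:
  Job 1: p=7, d=11, C=7, tardiness=max(0,7-11)=0
  Job 2: p=5, d=13, C=12, tardiness=max(0,12-13)=0
  Job 3: p=6, d=25, C=18, tardiness=max(0,18-25)=0
  Job 4: p=2, d=29, C=20, tardiness=max(0,20-29)=0
Total tardiness = 0

0


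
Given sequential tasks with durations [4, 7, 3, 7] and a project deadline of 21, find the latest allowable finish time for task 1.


LF(activity 1) = deadline - sum of successor durations
Successors: activities 2 through 4 with durations [7, 3, 7]
Sum of successor durations = 17
LF = 21 - 17 = 4

4


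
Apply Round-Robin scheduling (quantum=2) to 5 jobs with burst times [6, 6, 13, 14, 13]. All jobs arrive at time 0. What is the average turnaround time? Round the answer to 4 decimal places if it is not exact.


Time quantum = 2
Execution trace:
  J1 runs 2 units, time = 2
  J2 runs 2 units, time = 4
  J3 runs 2 units, time = 6
  J4 runs 2 units, time = 8
  J5 runs 2 units, time = 10
  J1 runs 2 units, time = 12
  J2 runs 2 units, time = 14
  J3 runs 2 units, time = 16
  J4 runs 2 units, time = 18
  J5 runs 2 units, time = 20
  J1 runs 2 units, time = 22
  J2 runs 2 units, time = 24
  J3 runs 2 units, time = 26
  J4 runs 2 units, time = 28
  J5 runs 2 units, time = 30
  J3 runs 2 units, time = 32
  J4 runs 2 units, time = 34
  J5 runs 2 units, time = 36
  J3 runs 2 units, time = 38
  J4 runs 2 units, time = 40
  J5 runs 2 units, time = 42
  J3 runs 2 units, time = 44
  J4 runs 2 units, time = 46
  J5 runs 2 units, time = 48
  J3 runs 1 units, time = 49
  J4 runs 2 units, time = 51
  J5 runs 1 units, time = 52
Finish times: [22, 24, 49, 51, 52]
Average turnaround = 198/5 = 39.6

39.6


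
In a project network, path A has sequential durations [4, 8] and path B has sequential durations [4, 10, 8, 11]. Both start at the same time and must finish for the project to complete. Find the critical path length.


Path A total = 4 + 8 = 12
Path B total = 4 + 10 + 8 + 11 = 33
Critical path = longest path = max(12, 33) = 33

33


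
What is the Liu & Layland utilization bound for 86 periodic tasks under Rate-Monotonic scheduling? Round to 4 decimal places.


Compute 2^(1/86) = 1.0080924190
Subtract 1: 1.0080924190 - 1 = 0.0080924190
Multiply by n: 86 * 0.0080924190 = 0.6959480340
Round to 4 dp: 0.6959

0.6959


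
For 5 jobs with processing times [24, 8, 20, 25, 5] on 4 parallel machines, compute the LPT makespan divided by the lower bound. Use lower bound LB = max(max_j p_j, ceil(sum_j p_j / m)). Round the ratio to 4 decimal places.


LPT order: [25, 24, 20, 8, 5]
Machine loads after assignment: [25, 24, 20, 13]
LPT makespan = 25
Lower bound = max(max_job, ceil(total/4)) = max(25, 21) = 25
Ratio = 25 / 25 = 1.0

1.0


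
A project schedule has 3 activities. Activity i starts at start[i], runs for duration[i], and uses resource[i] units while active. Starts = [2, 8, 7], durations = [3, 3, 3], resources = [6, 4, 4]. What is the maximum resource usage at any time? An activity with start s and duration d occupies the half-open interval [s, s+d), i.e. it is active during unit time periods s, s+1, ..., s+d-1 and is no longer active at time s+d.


Each activity i is active on [start_i, start_i + duration_i).
Compute total resource usage per time slot:
  t=0: active resources = [], total = 0
  t=1: active resources = [], total = 0
  t=2: active resources = [6], total = 6
  t=3: active resources = [6], total = 6
  t=4: active resources = [6], total = 6
  t=5: active resources = [], total = 0
  t=6: active resources = [], total = 0
  t=7: active resources = [4], total = 4
  t=8: active resources = [4, 4], total = 8
  t=9: active resources = [4, 4], total = 8
  t=10: active resources = [4], total = 4
Peak resource demand = 8

8


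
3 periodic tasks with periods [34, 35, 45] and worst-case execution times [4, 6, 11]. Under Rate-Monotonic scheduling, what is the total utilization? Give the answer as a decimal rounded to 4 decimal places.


Compute individual utilizations (exact fractions):
  Task 1: C/T = 4/34 = 2/17 (approx. 0.1176)
  Task 2: C/T = 6/35 (approx. 0.1714)
  Task 3: C/T = 11/45 (approx. 0.2444)
Total utilization U = 2/17 + 6/35 + 11/45 = 2857/5355
Rounded to 4 decimal places: U = 0.5335
RM (Liu & Layland) bound for 3 tasks = 0.779763; compare with U = 2857/5355 (approx. 0.533520)
U <= bound, so schedulable by RM sufficient condition.

0.5335


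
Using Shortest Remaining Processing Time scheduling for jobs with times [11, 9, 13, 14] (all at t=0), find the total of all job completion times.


Since all jobs arrive at t=0, SRPT equals SPT ordering.
SPT order: [9, 11, 13, 14]
Completion times:
  Job 1: p=9, C=9
  Job 2: p=11, C=20
  Job 3: p=13, C=33
  Job 4: p=14, C=47
Total completion time = 9 + 20 + 33 + 47 = 109

109


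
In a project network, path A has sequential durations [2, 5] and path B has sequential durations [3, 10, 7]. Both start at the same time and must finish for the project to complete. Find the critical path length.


Path A total = 2 + 5 = 7
Path B total = 3 + 10 + 7 = 20
Critical path = longest path = max(7, 20) = 20

20


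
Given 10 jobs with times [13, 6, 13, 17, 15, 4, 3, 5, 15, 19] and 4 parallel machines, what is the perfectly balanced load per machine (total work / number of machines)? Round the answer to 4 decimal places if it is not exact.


Total processing time = 13 + 6 + 13 + 17 + 15 + 4 + 3 + 5 + 15 + 19 = 110
Number of machines = 4
Ideal balanced load = 110 / 4 = 27.5

27.5


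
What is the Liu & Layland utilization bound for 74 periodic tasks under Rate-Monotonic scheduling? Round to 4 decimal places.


Compute 2^(1/74) = 1.0094108601
Subtract 1: 1.0094108601 - 1 = 0.0094108601
Multiply by n: 74 * 0.0094108601 = 0.6964036474
Round to 4 dp: 0.6964

0.6964


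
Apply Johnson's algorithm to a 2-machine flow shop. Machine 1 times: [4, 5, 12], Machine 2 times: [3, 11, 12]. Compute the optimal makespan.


Apply Johnson's rule:
  Group 1 (a <= b): [(2, 5, 11), (3, 12, 12)]
  Group 2 (a > b): [(1, 4, 3)]
Optimal job order: [2, 3, 1]
Schedule:
  Job 2: M1 done at 5, M2 done at 16
  Job 3: M1 done at 17, M2 done at 29
  Job 1: M1 done at 21, M2 done at 32
Makespan = 32

32


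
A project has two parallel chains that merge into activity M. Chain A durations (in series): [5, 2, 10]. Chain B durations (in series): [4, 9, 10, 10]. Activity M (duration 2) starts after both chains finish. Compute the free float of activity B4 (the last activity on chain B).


ES(B4) = sum of predecessors on chain B = 23
EF(B4) = ES + duration = 23 + 10 = 33
Successor of B4 is M. ES(M) = max(sum(A), sum(B)) = max(17, 33) = 33
Free float = ES(successor) - EF(current) = 33 - 33 = 0

0


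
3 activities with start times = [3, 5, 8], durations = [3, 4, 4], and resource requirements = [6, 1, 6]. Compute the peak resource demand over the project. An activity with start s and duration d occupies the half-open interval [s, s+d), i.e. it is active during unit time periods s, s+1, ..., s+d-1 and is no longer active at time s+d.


Each activity i is active on [start_i, start_i + duration_i).
Compute total resource usage per time slot:
  t=0: active resources = [], total = 0
  t=1: active resources = [], total = 0
  t=2: active resources = [], total = 0
  t=3: active resources = [6], total = 6
  t=4: active resources = [6], total = 6
  t=5: active resources = [6, 1], total = 7
  t=6: active resources = [1], total = 1
  t=7: active resources = [1], total = 1
  t=8: active resources = [1, 6], total = 7
  t=9: active resources = [6], total = 6
  t=10: active resources = [6], total = 6
  t=11: active resources = [6], total = 6
Peak resource demand = 7

7


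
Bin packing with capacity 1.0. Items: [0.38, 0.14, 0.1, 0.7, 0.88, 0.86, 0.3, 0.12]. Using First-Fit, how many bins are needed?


Place items sequentially using First-Fit:
  Item 0.38 -> new Bin 1
  Item 0.14 -> Bin 1 (now 0.52)
  Item 0.1 -> Bin 1 (now 0.62)
  Item 0.7 -> new Bin 2
  Item 0.88 -> new Bin 3
  Item 0.86 -> new Bin 4
  Item 0.3 -> Bin 1 (now 0.92)
  Item 0.12 -> Bin 2 (now 0.82)
Total bins used = 4

4


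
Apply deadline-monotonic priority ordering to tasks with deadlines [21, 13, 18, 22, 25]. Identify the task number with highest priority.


Sort tasks by relative deadline (ascending):
  Task 2: deadline = 13
  Task 3: deadline = 18
  Task 1: deadline = 21
  Task 4: deadline = 22
  Task 5: deadline = 25
Priority order (highest first): [2, 3, 1, 4, 5]
Highest priority task = 2

2


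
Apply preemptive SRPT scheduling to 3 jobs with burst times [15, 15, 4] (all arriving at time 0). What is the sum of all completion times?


Since all jobs arrive at t=0, SRPT equals SPT ordering.
SPT order: [4, 15, 15]
Completion times:
  Job 1: p=4, C=4
  Job 2: p=15, C=19
  Job 3: p=15, C=34
Total completion time = 4 + 19 + 34 = 57

57


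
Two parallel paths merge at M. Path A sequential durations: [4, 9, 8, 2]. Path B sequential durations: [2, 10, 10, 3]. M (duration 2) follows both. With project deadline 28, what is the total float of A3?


Forward pass: ES(A3) = sum of predecessors on chain A = 13
EF = ES + duration = 13 + 8 = 21
Backward pass: LF(M) = deadline = 28; LS(M) = 28 - 2 = 26
LF(A3) = LS(M) - sum(successors on chain A) = 26 - 2 = 24
LS = LF - duration = 24 - 8 = 16
Total float = LS - ES = 16 - 13 = 3

3


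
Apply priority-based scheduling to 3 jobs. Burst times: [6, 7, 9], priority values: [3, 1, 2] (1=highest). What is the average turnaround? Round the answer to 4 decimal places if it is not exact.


Sort by priority (ascending = highest first):
Order: [(1, 7), (2, 9), (3, 6)]
Completion times:
  Priority 1, burst=7, C=7
  Priority 2, burst=9, C=16
  Priority 3, burst=6, C=22
Average turnaround = 45/3 = 15.0

15.0


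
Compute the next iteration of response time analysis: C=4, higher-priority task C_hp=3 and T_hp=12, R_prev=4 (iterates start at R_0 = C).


R_next = C + ceil(R_prev / T_hp) * C_hp
ceil(4 / 12) = ceil(0.3333) = 1
Interference = 1 * 3 = 3
R_next = 4 + 3 = 7

7


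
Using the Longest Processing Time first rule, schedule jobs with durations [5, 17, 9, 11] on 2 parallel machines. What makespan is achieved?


Sort jobs in decreasing order (LPT): [17, 11, 9, 5]
Assign each job to the least loaded machine:
  Machine 1: jobs [17, 5], load = 22
  Machine 2: jobs [11, 9], load = 20
Makespan = max load = 22

22


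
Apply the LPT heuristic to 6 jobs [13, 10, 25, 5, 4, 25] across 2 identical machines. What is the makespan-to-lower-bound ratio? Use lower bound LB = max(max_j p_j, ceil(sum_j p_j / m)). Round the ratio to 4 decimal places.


LPT order: [25, 25, 13, 10, 5, 4]
Machine loads after assignment: [42, 40]
LPT makespan = 42
Lower bound = max(max_job, ceil(total/2)) = max(25, 41) = 41
Ratio = 42 / 41 = 1.0244

1.0244


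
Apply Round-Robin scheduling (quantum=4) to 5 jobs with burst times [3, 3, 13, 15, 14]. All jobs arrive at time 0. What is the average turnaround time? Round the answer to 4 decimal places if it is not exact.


Time quantum = 4
Execution trace:
  J1 runs 3 units, time = 3
  J2 runs 3 units, time = 6
  J3 runs 4 units, time = 10
  J4 runs 4 units, time = 14
  J5 runs 4 units, time = 18
  J3 runs 4 units, time = 22
  J4 runs 4 units, time = 26
  J5 runs 4 units, time = 30
  J3 runs 4 units, time = 34
  J4 runs 4 units, time = 38
  J5 runs 4 units, time = 42
  J3 runs 1 units, time = 43
  J4 runs 3 units, time = 46
  J5 runs 2 units, time = 48
Finish times: [3, 6, 43, 46, 48]
Average turnaround = 146/5 = 29.2

29.2


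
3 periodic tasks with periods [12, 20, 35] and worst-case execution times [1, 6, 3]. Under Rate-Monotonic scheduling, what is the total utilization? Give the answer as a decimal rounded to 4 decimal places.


Compute individual utilizations (exact fractions):
  Task 1: C/T = 1/12 (approx. 0.0833)
  Task 2: C/T = 6/20 = 3/10 (approx. 0.3)
  Task 3: C/T = 3/35 (approx. 0.0857)
Total utilization U = 1/12 + 3/10 + 3/35 = 197/420
Rounded to 4 decimal places: U = 0.4690
RM (Liu & Layland) bound for 3 tasks = 0.779763; compare with U = 197/420 (approx. 0.469048)
U <= bound, so schedulable by RM sufficient condition.

0.4690


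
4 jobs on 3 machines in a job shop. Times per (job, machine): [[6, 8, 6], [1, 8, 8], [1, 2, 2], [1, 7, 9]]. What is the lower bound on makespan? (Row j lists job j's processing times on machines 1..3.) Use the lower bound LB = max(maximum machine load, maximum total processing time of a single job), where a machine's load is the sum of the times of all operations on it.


Machine loads:
  Machine 1: 6 + 1 + 1 + 1 = 9
  Machine 2: 8 + 8 + 2 + 7 = 25
  Machine 3: 6 + 8 + 2 + 9 = 25
Max machine load = 25
Job totals:
  Job 1: 20
  Job 2: 17
  Job 3: 5
  Job 4: 17
Max job total = 20
Lower bound = max(25, 20) = 25

25


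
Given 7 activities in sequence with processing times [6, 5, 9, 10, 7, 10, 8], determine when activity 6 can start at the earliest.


Activity 6 starts after activities 1 through 5 complete.
Predecessor durations: [6, 5, 9, 10, 7]
ES = 6 + 5 + 9 + 10 + 7 = 37

37


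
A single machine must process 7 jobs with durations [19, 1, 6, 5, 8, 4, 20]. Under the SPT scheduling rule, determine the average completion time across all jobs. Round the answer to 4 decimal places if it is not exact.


Sort jobs by processing time (SPT order): [1, 4, 5, 6, 8, 19, 20]
Compute completion times sequentially:
  Job 1: processing = 1, completes at 1
  Job 2: processing = 4, completes at 5
  Job 3: processing = 5, completes at 10
  Job 4: processing = 6, completes at 16
  Job 5: processing = 8, completes at 24
  Job 6: processing = 19, completes at 43
  Job 7: processing = 20, completes at 63
Sum of completion times = 162
Average completion time = 162/7 = 23.1429

23.1429


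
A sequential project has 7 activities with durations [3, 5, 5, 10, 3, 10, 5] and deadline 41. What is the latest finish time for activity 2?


LF(activity 2) = deadline - sum of successor durations
Successors: activities 3 through 7 with durations [5, 10, 3, 10, 5]
Sum of successor durations = 33
LF = 41 - 33 = 8

8


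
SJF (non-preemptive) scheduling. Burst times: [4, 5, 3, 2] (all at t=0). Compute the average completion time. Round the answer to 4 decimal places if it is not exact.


SJF order (ascending): [2, 3, 4, 5]
Completion times:
  Job 1: burst=2, C=2
  Job 2: burst=3, C=5
  Job 3: burst=4, C=9
  Job 4: burst=5, C=14
Average completion = 30/4 = 7.5

7.5


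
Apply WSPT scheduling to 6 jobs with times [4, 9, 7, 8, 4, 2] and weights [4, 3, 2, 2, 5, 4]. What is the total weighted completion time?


Compute p/w ratios and sort ascending (WSPT): [(2, 4), (4, 5), (4, 4), (9, 3), (7, 2), (8, 2)]
Compute weighted completion times:
  Job (p=2,w=4): C=2, w*C=4*2=8
  Job (p=4,w=5): C=6, w*C=5*6=30
  Job (p=4,w=4): C=10, w*C=4*10=40
  Job (p=9,w=3): C=19, w*C=3*19=57
  Job (p=7,w=2): C=26, w*C=2*26=52
  Job (p=8,w=2): C=34, w*C=2*34=68
Total weighted completion time = 255

255


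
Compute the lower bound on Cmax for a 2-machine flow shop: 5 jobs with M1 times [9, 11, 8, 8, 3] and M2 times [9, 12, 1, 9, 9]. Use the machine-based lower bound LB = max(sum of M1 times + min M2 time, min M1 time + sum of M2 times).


LB1 = sum(M1 times) + min(M2 times) = 39 + 1 = 40
LB2 = min(M1 times) + sum(M2 times) = 3 + 40 = 43
Lower bound = max(LB1, LB2) = max(40, 43) = 43

43


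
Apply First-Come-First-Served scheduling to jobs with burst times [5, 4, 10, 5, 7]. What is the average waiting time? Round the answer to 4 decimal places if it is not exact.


FCFS order (as given): [5, 4, 10, 5, 7]
Waiting times:
  Job 1: wait = 0
  Job 2: wait = 5
  Job 3: wait = 9
  Job 4: wait = 19
  Job 5: wait = 24
Sum of waiting times = 57
Average waiting time = 57/5 = 11.4

11.4


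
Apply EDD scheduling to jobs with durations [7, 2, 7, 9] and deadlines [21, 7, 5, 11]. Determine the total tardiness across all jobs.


Sort by due date (EDD order): [(7, 5), (2, 7), (9, 11), (7, 21)]
Compute completion times and tardiness:
  Job 1: p=7, d=5, C=7, tardiness=max(0,7-5)=2
  Job 2: p=2, d=7, C=9, tardiness=max(0,9-7)=2
  Job 3: p=9, d=11, C=18, tardiness=max(0,18-11)=7
  Job 4: p=7, d=21, C=25, tardiness=max(0,25-21)=4
Total tardiness = 15

15


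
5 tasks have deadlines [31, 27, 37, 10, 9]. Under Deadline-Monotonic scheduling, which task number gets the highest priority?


Sort tasks by relative deadline (ascending):
  Task 5: deadline = 9
  Task 4: deadline = 10
  Task 2: deadline = 27
  Task 1: deadline = 31
  Task 3: deadline = 37
Priority order (highest first): [5, 4, 2, 1, 3]
Highest priority task = 5

5


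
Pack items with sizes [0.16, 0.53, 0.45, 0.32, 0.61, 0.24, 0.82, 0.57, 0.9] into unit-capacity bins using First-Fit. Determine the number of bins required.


Place items sequentially using First-Fit:
  Item 0.16 -> new Bin 1
  Item 0.53 -> Bin 1 (now 0.69)
  Item 0.45 -> new Bin 2
  Item 0.32 -> Bin 2 (now 0.77)
  Item 0.61 -> new Bin 3
  Item 0.24 -> Bin 1 (now 0.93)
  Item 0.82 -> new Bin 4
  Item 0.57 -> new Bin 5
  Item 0.9 -> new Bin 6
Total bins used = 6

6


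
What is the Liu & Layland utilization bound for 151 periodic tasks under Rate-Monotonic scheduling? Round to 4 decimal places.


Compute 2^(1/151) = 1.0046009306
Subtract 1: 1.0046009306 - 1 = 0.0046009306
Multiply by n: 151 * 0.0046009306 = 0.6947405206
Round to 4 dp: 0.6947

0.6947


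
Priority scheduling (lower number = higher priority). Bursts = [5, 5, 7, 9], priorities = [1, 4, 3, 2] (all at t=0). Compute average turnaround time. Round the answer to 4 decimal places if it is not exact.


Sort by priority (ascending = highest first):
Order: [(1, 5), (2, 9), (3, 7), (4, 5)]
Completion times:
  Priority 1, burst=5, C=5
  Priority 2, burst=9, C=14
  Priority 3, burst=7, C=21
  Priority 4, burst=5, C=26
Average turnaround = 66/4 = 16.5

16.5


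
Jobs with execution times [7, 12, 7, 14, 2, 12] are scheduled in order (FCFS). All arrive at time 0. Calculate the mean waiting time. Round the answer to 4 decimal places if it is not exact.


FCFS order (as given): [7, 12, 7, 14, 2, 12]
Waiting times:
  Job 1: wait = 0
  Job 2: wait = 7
  Job 3: wait = 19
  Job 4: wait = 26
  Job 5: wait = 40
  Job 6: wait = 42
Sum of waiting times = 134
Average waiting time = 134/6 = 22.3333

22.3333


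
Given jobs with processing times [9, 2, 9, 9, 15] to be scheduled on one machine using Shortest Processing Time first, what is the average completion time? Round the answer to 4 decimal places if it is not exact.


Sort jobs by processing time (SPT order): [2, 9, 9, 9, 15]
Compute completion times sequentially:
  Job 1: processing = 2, completes at 2
  Job 2: processing = 9, completes at 11
  Job 3: processing = 9, completes at 20
  Job 4: processing = 9, completes at 29
  Job 5: processing = 15, completes at 44
Sum of completion times = 106
Average completion time = 106/5 = 21.2

21.2


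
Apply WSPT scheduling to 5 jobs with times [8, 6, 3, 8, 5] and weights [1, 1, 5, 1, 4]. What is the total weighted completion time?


Compute p/w ratios and sort ascending (WSPT): [(3, 5), (5, 4), (6, 1), (8, 1), (8, 1)]
Compute weighted completion times:
  Job (p=3,w=5): C=3, w*C=5*3=15
  Job (p=5,w=4): C=8, w*C=4*8=32
  Job (p=6,w=1): C=14, w*C=1*14=14
  Job (p=8,w=1): C=22, w*C=1*22=22
  Job (p=8,w=1): C=30, w*C=1*30=30
Total weighted completion time = 113

113


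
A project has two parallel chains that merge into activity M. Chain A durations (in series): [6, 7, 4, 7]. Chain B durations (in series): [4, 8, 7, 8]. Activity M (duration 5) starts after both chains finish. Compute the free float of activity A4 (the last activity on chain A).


ES(A4) = sum of predecessors on chain A = 17
EF(A4) = ES + duration = 17 + 7 = 24
Successor of A4 is M. ES(M) = max(sum(A), sum(B)) = max(24, 27) = 27
Free float = ES(successor) - EF(current) = 27 - 24 = 3

3


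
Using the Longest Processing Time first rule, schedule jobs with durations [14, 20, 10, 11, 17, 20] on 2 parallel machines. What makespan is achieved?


Sort jobs in decreasing order (LPT): [20, 20, 17, 14, 11, 10]
Assign each job to the least loaded machine:
  Machine 1: jobs [20, 17, 10], load = 47
  Machine 2: jobs [20, 14, 11], load = 45
Makespan = max load = 47

47


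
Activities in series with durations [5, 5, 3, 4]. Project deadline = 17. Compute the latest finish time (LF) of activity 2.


LF(activity 2) = deadline - sum of successor durations
Successors: activities 3 through 4 with durations [3, 4]
Sum of successor durations = 7
LF = 17 - 7 = 10

10


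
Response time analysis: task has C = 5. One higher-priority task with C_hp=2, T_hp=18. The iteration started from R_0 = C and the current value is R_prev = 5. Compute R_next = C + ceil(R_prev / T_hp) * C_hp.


R_next = C + ceil(R_prev / T_hp) * C_hp
ceil(5 / 18) = ceil(0.2778) = 1
Interference = 1 * 2 = 2
R_next = 5 + 2 = 7

7


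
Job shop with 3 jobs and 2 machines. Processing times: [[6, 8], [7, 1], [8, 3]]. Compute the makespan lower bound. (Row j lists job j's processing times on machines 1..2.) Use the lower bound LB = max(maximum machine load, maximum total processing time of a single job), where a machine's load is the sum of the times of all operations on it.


Machine loads:
  Machine 1: 6 + 7 + 8 = 21
  Machine 2: 8 + 1 + 3 = 12
Max machine load = 21
Job totals:
  Job 1: 14
  Job 2: 8
  Job 3: 11
Max job total = 14
Lower bound = max(21, 14) = 21

21


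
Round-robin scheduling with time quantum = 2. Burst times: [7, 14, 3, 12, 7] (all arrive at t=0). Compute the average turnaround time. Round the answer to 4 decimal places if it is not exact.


Time quantum = 2
Execution trace:
  J1 runs 2 units, time = 2
  J2 runs 2 units, time = 4
  J3 runs 2 units, time = 6
  J4 runs 2 units, time = 8
  J5 runs 2 units, time = 10
  J1 runs 2 units, time = 12
  J2 runs 2 units, time = 14
  J3 runs 1 units, time = 15
  J4 runs 2 units, time = 17
  J5 runs 2 units, time = 19
  J1 runs 2 units, time = 21
  J2 runs 2 units, time = 23
  J4 runs 2 units, time = 25
  J5 runs 2 units, time = 27
  J1 runs 1 units, time = 28
  J2 runs 2 units, time = 30
  J4 runs 2 units, time = 32
  J5 runs 1 units, time = 33
  J2 runs 2 units, time = 35
  J4 runs 2 units, time = 37
  J2 runs 2 units, time = 39
  J4 runs 2 units, time = 41
  J2 runs 2 units, time = 43
Finish times: [28, 43, 15, 41, 33]
Average turnaround = 160/5 = 32.0

32.0


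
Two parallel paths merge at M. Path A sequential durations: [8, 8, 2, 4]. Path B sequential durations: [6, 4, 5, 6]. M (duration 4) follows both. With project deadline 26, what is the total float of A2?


Forward pass: ES(A2) = sum of predecessors on chain A = 8
EF = ES + duration = 8 + 8 = 16
Backward pass: LF(M) = deadline = 26; LS(M) = 26 - 4 = 22
LF(A2) = LS(M) - sum(successors on chain A) = 22 - 6 = 16
LS = LF - duration = 16 - 8 = 8
Total float = LS - ES = 8 - 8 = 0

0


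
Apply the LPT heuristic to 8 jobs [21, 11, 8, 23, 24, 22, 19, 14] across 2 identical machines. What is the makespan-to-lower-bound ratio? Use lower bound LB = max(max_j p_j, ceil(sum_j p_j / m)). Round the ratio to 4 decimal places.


LPT order: [24, 23, 22, 21, 19, 14, 11, 8]
Machine loads after assignment: [72, 70]
LPT makespan = 72
Lower bound = max(max_job, ceil(total/2)) = max(24, 71) = 71
Ratio = 72 / 71 = 1.0141

1.0141


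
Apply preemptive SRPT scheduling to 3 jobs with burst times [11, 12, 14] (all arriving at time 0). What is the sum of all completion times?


Since all jobs arrive at t=0, SRPT equals SPT ordering.
SPT order: [11, 12, 14]
Completion times:
  Job 1: p=11, C=11
  Job 2: p=12, C=23
  Job 3: p=14, C=37
Total completion time = 11 + 23 + 37 = 71

71


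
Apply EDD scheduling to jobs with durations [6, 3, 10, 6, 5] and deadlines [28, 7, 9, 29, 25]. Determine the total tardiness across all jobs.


Sort by due date (EDD order): [(3, 7), (10, 9), (5, 25), (6, 28), (6, 29)]
Compute completion times and tardiness:
  Job 1: p=3, d=7, C=3, tardiness=max(0,3-7)=0
  Job 2: p=10, d=9, C=13, tardiness=max(0,13-9)=4
  Job 3: p=5, d=25, C=18, tardiness=max(0,18-25)=0
  Job 4: p=6, d=28, C=24, tardiness=max(0,24-28)=0
  Job 5: p=6, d=29, C=30, tardiness=max(0,30-29)=1
Total tardiness = 5

5


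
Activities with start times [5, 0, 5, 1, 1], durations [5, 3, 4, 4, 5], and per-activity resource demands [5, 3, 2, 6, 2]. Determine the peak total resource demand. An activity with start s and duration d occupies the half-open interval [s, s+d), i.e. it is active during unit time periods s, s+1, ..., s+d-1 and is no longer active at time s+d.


Each activity i is active on [start_i, start_i + duration_i).
Compute total resource usage per time slot:
  t=0: active resources = [3], total = 3
  t=1: active resources = [3, 6, 2], total = 11
  t=2: active resources = [3, 6, 2], total = 11
  t=3: active resources = [6, 2], total = 8
  t=4: active resources = [6, 2], total = 8
  t=5: active resources = [5, 2, 2], total = 9
  t=6: active resources = [5, 2], total = 7
  t=7: active resources = [5, 2], total = 7
  t=8: active resources = [5, 2], total = 7
  t=9: active resources = [5], total = 5
Peak resource demand = 11

11


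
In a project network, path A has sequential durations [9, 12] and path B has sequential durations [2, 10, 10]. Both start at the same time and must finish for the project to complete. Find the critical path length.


Path A total = 9 + 12 = 21
Path B total = 2 + 10 + 10 = 22
Critical path = longest path = max(21, 22) = 22

22


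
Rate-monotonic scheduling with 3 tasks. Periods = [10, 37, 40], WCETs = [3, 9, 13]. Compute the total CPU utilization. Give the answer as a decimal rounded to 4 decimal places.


Compute individual utilizations (exact fractions):
  Task 1: C/T = 3/10 (approx. 0.3)
  Task 2: C/T = 9/37 (approx. 0.2432)
  Task 3: C/T = 13/40 (approx. 0.325)
Total utilization U = 3/10 + 9/37 + 13/40 = 257/296
Rounded to 4 decimal places: U = 0.8682
RM (Liu & Layland) bound for 3 tasks = 0.779763; compare with U = 257/296 (approx. 0.868243)
bound < U <= 1, so the RM sufficient condition is not met (inconclusive; an exact test such as response-time analysis is needed).

0.8682


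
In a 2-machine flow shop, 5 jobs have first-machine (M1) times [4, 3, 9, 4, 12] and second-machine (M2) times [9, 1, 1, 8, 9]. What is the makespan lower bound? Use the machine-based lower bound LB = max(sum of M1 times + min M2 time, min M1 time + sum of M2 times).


LB1 = sum(M1 times) + min(M2 times) = 32 + 1 = 33
LB2 = min(M1 times) + sum(M2 times) = 3 + 28 = 31
Lower bound = max(LB1, LB2) = max(33, 31) = 33

33


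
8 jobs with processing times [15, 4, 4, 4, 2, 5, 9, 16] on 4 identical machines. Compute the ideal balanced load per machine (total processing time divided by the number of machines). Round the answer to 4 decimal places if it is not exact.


Total processing time = 15 + 4 + 4 + 4 + 2 + 5 + 9 + 16 = 59
Number of machines = 4
Ideal balanced load = 59 / 4 = 14.75

14.75


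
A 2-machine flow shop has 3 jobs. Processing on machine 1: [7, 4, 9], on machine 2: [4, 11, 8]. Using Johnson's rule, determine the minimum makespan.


Apply Johnson's rule:
  Group 1 (a <= b): [(2, 4, 11)]
  Group 2 (a > b): [(3, 9, 8), (1, 7, 4)]
Optimal job order: [2, 3, 1]
Schedule:
  Job 2: M1 done at 4, M2 done at 15
  Job 3: M1 done at 13, M2 done at 23
  Job 1: M1 done at 20, M2 done at 27
Makespan = 27

27


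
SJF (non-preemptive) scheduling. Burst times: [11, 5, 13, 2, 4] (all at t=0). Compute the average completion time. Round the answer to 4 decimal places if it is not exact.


SJF order (ascending): [2, 4, 5, 11, 13]
Completion times:
  Job 1: burst=2, C=2
  Job 2: burst=4, C=6
  Job 3: burst=5, C=11
  Job 4: burst=11, C=22
  Job 5: burst=13, C=35
Average completion = 76/5 = 15.2

15.2


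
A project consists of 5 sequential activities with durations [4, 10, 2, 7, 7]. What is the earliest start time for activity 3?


Activity 3 starts after activities 1 through 2 complete.
Predecessor durations: [4, 10]
ES = 4 + 10 = 14

14


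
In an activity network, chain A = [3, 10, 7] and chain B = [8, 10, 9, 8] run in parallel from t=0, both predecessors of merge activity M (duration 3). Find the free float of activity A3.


ES(A3) = sum of predecessors on chain A = 13
EF(A3) = ES + duration = 13 + 7 = 20
Successor of A3 is M. ES(M) = max(sum(A), sum(B)) = max(20, 35) = 35
Free float = ES(successor) - EF(current) = 35 - 20 = 15

15


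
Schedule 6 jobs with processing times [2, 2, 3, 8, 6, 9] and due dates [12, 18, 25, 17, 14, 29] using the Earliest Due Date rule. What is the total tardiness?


Sort by due date (EDD order): [(2, 12), (6, 14), (8, 17), (2, 18), (3, 25), (9, 29)]
Compute completion times and tardiness:
  Job 1: p=2, d=12, C=2, tardiness=max(0,2-12)=0
  Job 2: p=6, d=14, C=8, tardiness=max(0,8-14)=0
  Job 3: p=8, d=17, C=16, tardiness=max(0,16-17)=0
  Job 4: p=2, d=18, C=18, tardiness=max(0,18-18)=0
  Job 5: p=3, d=25, C=21, tardiness=max(0,21-25)=0
  Job 6: p=9, d=29, C=30, tardiness=max(0,30-29)=1
Total tardiness = 1

1


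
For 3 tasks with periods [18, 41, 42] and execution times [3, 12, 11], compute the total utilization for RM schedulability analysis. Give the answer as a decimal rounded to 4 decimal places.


Compute individual utilizations (exact fractions):
  Task 1: C/T = 3/18 = 1/6 (approx. 0.1667)
  Task 2: C/T = 12/41 (approx. 0.2927)
  Task 3: C/T = 11/42 (approx. 0.2619)
Total utilization U = 1/6 + 12/41 + 11/42 = 207/287
Rounded to 4 decimal places: U = 0.7213
RM (Liu & Layland) bound for 3 tasks = 0.779763; compare with U = 207/287 (approx. 0.721254)
U <= bound, so schedulable by RM sufficient condition.

0.7213


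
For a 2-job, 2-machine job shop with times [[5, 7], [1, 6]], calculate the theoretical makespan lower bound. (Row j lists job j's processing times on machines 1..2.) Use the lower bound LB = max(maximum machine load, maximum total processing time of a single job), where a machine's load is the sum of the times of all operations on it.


Machine loads:
  Machine 1: 5 + 1 = 6
  Machine 2: 7 + 6 = 13
Max machine load = 13
Job totals:
  Job 1: 12
  Job 2: 7
Max job total = 12
Lower bound = max(13, 12) = 13

13


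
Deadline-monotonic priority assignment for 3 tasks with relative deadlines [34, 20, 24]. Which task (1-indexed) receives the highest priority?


Sort tasks by relative deadline (ascending):
  Task 2: deadline = 20
  Task 3: deadline = 24
  Task 1: deadline = 34
Priority order (highest first): [2, 3, 1]
Highest priority task = 2

2


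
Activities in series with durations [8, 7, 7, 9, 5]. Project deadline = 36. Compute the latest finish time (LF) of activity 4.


LF(activity 4) = deadline - sum of successor durations
Successors: activities 5 through 5 with durations [5]
Sum of successor durations = 5
LF = 36 - 5 = 31

31
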